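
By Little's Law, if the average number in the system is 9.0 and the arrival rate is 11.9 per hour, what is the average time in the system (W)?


W = L / lambda = 9.0 / 11.9 = 0.7563 hours

0.7563 hours


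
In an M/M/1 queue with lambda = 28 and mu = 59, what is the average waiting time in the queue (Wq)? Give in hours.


rho = 28/59; Wq = rho/(mu - lambda) = 0.0153 hours

0.0153 hours


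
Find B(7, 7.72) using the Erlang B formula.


B(N,A) = (A^N/N!) / sum(A^k/k!, k=0..N) with N=7, A=7.72 = 0.2921

0.2921


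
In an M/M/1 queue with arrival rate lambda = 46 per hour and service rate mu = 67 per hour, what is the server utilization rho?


rho = lambda/mu = 46/67 = 0.6866

0.6866


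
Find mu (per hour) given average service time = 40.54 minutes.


mu = 60 / avg_service_time = 60 / 40.54 = 1.48 per hour

1.48 per hour


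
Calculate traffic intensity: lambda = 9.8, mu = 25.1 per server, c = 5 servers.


rho = lambda / (c * mu) = 9.8 / (5 * 25.1) = 0.0781

0.0781


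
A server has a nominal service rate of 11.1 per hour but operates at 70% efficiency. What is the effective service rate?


Effective rate = mu * efficiency = 11.1 * 0.7 = 7.77 per hour

7.77 per hour


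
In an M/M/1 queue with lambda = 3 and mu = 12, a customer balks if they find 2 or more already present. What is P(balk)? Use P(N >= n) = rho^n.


P(N >= 2) = rho^2 = (3/12)^2 = 0.0625

0.0625


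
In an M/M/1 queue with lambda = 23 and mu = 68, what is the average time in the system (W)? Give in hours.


W = 1/(mu - lambda) = 1/(68 - 23) = 0.0222 hours

0.0222 hours


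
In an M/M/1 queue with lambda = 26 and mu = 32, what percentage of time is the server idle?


Idle fraction = (1 - rho) * 100 = (1 - 26/32) * 100 = 18.8%

18.8%


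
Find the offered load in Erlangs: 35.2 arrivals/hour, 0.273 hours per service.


Offered load a = lambda * E[S] = 35.2 * 0.273 = 9.61 Erlangs

9.61 Erlangs


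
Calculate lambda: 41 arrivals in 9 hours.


lambda = total arrivals / time = 41 / 9 = 4.56 per hour

4.56 per hour


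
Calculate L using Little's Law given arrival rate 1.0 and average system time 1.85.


L = lambda * W = 1.0 * 1.85 = 1.85

1.85


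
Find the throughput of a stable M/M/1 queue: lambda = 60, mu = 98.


For a stable queue (lambda < mu), throughput = lambda = 60 per hour

60 per hour


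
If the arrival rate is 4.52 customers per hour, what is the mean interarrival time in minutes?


Mean interarrival time = 60/lambda = 60/4.52 = 13.27 minutes

13.27 minutes


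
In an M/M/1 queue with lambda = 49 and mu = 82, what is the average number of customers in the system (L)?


rho = 49/82; L = rho/(1-rho) = 1.48

1.48


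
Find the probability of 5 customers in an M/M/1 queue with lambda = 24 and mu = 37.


rho = 24/37; P(n) = (1-rho)*rho^n = (1-24/37)*(24/37)^5 = 0.0403

0.0403


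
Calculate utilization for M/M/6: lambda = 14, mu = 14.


rho = lambda/(c*mu) = 14/(6*14) = 0.1667

0.1667


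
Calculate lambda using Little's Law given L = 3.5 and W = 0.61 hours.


lambda = L / W = 3.5 / 0.61 = 5.74 per hour

5.74 per hour


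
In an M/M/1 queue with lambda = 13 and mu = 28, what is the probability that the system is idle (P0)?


P0 = 1 - rho = 1 - 13/28 = 0.5357

0.5357


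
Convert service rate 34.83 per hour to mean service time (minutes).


Mean service time = 60/mu = 60/34.83 = 1.72 minutes

1.72 minutes


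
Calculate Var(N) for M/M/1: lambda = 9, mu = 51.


rho = 9/51; Var(N) = rho/(1-rho)^2 = 0.26

0.26


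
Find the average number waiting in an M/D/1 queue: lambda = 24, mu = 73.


M/D/1: Lq = rho^2 / (2*(1-rho)) where rho = 24/73; Lq = 0.08

0.08


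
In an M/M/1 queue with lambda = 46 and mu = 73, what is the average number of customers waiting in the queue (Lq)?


rho = 46/73; Lq = rho^2/(1-rho) = 1.07

1.07


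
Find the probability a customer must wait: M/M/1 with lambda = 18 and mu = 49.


P(wait) = rho = lambda/mu = 18/49 = 0.3673

0.3673


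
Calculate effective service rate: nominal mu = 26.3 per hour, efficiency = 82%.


Effective rate = mu * efficiency = 26.3 * 0.82 = 21.57 per hour

21.57 per hour


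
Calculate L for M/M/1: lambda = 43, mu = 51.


rho = 43/51; L = rho/(1-rho) = 5.38

5.38


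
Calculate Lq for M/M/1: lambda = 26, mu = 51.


rho = 26/51; Lq = rho^2/(1-rho) = 0.53

0.53


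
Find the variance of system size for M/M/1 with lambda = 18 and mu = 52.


rho = 18/52; Var(N) = rho/(1-rho)^2 = 0.81

0.81


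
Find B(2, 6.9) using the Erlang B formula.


B(N,A) = (A^N/N!) / sum(A^k/k!, k=0..N) with N=2, A=6.9 = 0.7508

0.7508


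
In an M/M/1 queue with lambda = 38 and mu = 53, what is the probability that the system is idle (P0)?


P0 = 1 - rho = 1 - 38/53 = 0.283

0.283


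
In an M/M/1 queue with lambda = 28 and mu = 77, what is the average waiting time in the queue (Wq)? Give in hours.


rho = 28/77; Wq = rho/(mu - lambda) = 0.0074 hours

0.0074 hours


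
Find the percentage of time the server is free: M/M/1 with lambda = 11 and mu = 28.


Idle fraction = (1 - rho) * 100 = (1 - 11/28) * 100 = 60.7%

60.7%


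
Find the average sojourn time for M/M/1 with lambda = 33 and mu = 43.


W = 1/(mu - lambda) = 1/(43 - 33) = 0.1 hours

0.1 hours


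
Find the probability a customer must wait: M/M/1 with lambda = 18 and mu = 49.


P(wait) = rho = lambda/mu = 18/49 = 0.3673

0.3673


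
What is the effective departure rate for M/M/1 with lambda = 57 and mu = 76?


For a stable queue (lambda < mu), throughput = lambda = 57 per hour

57 per hour


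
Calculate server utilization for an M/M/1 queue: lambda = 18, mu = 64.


rho = lambda/mu = 18/64 = 0.2813

0.2813


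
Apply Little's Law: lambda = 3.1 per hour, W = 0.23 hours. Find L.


L = lambda * W = 3.1 * 0.23 = 0.71

0.71


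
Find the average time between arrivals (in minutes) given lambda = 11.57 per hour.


Mean interarrival time = 60/lambda = 60/11.57 = 5.19 minutes

5.19 minutes


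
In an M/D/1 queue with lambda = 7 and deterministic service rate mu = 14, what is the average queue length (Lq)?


M/D/1: Lq = rho^2 / (2*(1-rho)) where rho = 7/14; Lq = 0.25

0.25


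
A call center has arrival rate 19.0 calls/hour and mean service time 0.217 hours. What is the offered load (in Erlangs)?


Offered load a = lambda * E[S] = 19.0 * 0.217 = 4.12 Erlangs

4.12 Erlangs


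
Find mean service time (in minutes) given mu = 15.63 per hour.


Mean service time = 60/mu = 60/15.63 = 3.84 minutes

3.84 minutes


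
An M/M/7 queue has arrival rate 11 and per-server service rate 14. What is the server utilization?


rho = lambda/(c*mu) = 11/(7*14) = 0.1122

0.1122


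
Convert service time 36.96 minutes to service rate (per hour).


mu = 60 / avg_service_time = 60 / 36.96 = 1.62 per hour

1.62 per hour


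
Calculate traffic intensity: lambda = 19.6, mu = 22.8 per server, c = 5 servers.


rho = lambda / (c * mu) = 19.6 / (5 * 22.8) = 0.1719

0.1719


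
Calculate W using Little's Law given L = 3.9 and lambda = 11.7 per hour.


W = L / lambda = 3.9 / 11.7 = 0.3333 hours

0.3333 hours


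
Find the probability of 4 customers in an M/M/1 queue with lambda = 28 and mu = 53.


rho = 28/53; P(n) = (1-rho)*rho^n = (1-28/53)*(28/53)^4 = 0.0367

0.0367


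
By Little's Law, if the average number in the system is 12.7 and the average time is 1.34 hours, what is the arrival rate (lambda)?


lambda = L / W = 12.7 / 1.34 = 9.48 per hour

9.48 per hour


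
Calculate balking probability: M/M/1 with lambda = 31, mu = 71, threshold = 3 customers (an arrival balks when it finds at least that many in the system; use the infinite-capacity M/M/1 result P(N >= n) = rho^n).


P(N >= 3) = rho^3 = (31/71)^3 = 0.0832

0.0832


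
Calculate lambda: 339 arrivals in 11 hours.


lambda = total arrivals / time = 339 / 11 = 30.82 per hour

30.82 per hour


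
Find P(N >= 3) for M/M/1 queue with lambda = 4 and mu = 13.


P(N >= 3) = rho^3 = (4/13)^3 = 0.0291

0.0291


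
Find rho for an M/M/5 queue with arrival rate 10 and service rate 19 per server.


rho = lambda/(c*mu) = 10/(5*19) = 0.1053

0.1053


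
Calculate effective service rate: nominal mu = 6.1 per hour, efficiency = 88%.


Effective rate = mu * efficiency = 6.1 * 0.88 = 5.37 per hour

5.37 per hour


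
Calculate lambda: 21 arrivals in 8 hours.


lambda = total arrivals / time = 21 / 8 = 2.63 per hour

2.63 per hour


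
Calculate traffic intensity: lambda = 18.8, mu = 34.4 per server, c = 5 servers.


rho = lambda / (c * mu) = 18.8 / (5 * 34.4) = 0.1093

0.1093


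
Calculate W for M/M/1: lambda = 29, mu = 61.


W = 1/(mu - lambda) = 1/(61 - 29) = 0.0313 hours

0.0313 hours


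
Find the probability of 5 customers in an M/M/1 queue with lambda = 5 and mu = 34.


rho = 5/34; P(n) = (1-rho)*rho^n = (1-5/34)*(5/34)^5 = 0.0001

0.0001


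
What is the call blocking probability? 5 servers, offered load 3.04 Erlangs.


B(N,A) = (A^N/N!) / sum(A^k/k!, k=0..N) with N=5, A=3.04 = 0.1135

0.1135


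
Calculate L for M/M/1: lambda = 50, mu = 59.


rho = 50/59; L = rho/(1-rho) = 5.56

5.56


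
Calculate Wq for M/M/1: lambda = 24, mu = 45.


rho = 24/45; Wq = rho/(mu - lambda) = 0.0254 hours

0.0254 hours


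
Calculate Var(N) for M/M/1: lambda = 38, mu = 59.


rho = 38/59; Var(N) = rho/(1-rho)^2 = 5.08

5.08


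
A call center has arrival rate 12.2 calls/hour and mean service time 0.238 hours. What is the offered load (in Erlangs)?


Offered load a = lambda * E[S] = 12.2 * 0.238 = 2.9 Erlangs

2.9 Erlangs


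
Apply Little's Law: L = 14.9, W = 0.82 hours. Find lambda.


lambda = L / W = 14.9 / 0.82 = 18.17 per hour

18.17 per hour


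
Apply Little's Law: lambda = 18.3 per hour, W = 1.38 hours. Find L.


L = lambda * W = 18.3 * 1.38 = 25.25

25.25


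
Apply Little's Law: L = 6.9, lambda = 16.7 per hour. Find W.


W = L / lambda = 6.9 / 16.7 = 0.4132 hours

0.4132 hours


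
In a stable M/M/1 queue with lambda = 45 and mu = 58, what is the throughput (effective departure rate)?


For a stable queue (lambda < mu), throughput = lambda = 45 per hour

45 per hour


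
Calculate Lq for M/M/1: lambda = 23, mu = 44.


rho = 23/44; Lq = rho^2/(1-rho) = 0.57

0.57


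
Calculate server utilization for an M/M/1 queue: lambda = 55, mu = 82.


rho = lambda/mu = 55/82 = 0.6707

0.6707


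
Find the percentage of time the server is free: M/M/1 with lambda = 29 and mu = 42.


Idle fraction = (1 - rho) * 100 = (1 - 29/42) * 100 = 31.0%

31.0%


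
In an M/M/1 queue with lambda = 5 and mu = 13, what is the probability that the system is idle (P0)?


P0 = 1 - rho = 1 - 5/13 = 0.6154

0.6154


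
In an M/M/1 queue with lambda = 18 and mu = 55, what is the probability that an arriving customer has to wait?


P(wait) = rho = lambda/mu = 18/55 = 0.3273

0.3273


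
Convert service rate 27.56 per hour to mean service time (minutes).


Mean service time = 60/mu = 60/27.56 = 2.18 minutes

2.18 minutes


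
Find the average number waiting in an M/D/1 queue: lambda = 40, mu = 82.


M/D/1: Lq = rho^2 / (2*(1-rho)) where rho = 40/82; Lq = 0.23

0.23


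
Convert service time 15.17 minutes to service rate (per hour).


mu = 60 / avg_service_time = 60 / 15.17 = 3.96 per hour

3.96 per hour


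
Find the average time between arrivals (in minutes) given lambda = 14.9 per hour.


Mean interarrival time = 60/lambda = 60/14.9 = 4.03 minutes

4.03 minutes


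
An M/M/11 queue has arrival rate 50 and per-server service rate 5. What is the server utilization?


rho = lambda/(c*mu) = 50/(11*5) = 0.9091

0.9091


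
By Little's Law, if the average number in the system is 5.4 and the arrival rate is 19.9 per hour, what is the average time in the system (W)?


W = L / lambda = 5.4 / 19.9 = 0.2714 hours

0.2714 hours


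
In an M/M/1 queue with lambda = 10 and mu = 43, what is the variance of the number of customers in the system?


rho = 10/43; Var(N) = rho/(1-rho)^2 = 0.39

0.39


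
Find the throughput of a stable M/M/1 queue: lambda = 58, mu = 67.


For a stable queue (lambda < mu), throughput = lambda = 58 per hour

58 per hour


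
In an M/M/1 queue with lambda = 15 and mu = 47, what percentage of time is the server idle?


Idle fraction = (1 - rho) * 100 = (1 - 15/47) * 100 = 68.1%

68.1%


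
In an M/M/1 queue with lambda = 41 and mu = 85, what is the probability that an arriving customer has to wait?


P(wait) = rho = lambda/mu = 41/85 = 0.4824

0.4824


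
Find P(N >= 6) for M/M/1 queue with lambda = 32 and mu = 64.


P(N >= 6) = rho^6 = (32/64)^6 = 0.0156

0.0156


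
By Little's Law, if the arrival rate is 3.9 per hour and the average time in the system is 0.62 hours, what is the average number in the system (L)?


L = lambda * W = 3.9 * 0.62 = 2.42

2.42


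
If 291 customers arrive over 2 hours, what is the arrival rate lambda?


lambda = total arrivals / time = 291 / 2 = 145.5 per hour

145.5 per hour


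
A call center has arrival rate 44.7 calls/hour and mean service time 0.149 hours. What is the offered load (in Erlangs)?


Offered load a = lambda * E[S] = 44.7 * 0.149 = 6.66 Erlangs

6.66 Erlangs


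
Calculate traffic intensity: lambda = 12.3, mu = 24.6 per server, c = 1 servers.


rho = lambda / (c * mu) = 12.3 / (1 * 24.6) = 0.5

0.5


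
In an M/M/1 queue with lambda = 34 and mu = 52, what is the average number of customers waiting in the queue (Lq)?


rho = 34/52; Lq = rho^2/(1-rho) = 1.24

1.24


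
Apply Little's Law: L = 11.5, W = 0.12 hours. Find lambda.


lambda = L / W = 11.5 / 0.12 = 95.83 per hour

95.83 per hour


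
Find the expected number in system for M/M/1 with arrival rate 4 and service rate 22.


rho = 4/22; L = rho/(1-rho) = 0.22

0.22


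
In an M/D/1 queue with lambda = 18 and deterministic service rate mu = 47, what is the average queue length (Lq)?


M/D/1: Lq = rho^2 / (2*(1-rho)) where rho = 18/47; Lq = 0.12

0.12


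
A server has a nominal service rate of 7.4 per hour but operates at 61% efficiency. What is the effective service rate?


Effective rate = mu * efficiency = 7.4 * 0.61 = 4.51 per hour

4.51 per hour


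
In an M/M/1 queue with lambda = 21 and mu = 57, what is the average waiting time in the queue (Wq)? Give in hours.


rho = 21/57; Wq = rho/(mu - lambda) = 0.0102 hours

0.0102 hours


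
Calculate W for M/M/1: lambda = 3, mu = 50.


W = 1/(mu - lambda) = 1/(50 - 3) = 0.0213 hours

0.0213 hours


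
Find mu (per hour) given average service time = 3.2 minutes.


mu = 60 / avg_service_time = 60 / 3.2 = 18.75 per hour

18.75 per hour


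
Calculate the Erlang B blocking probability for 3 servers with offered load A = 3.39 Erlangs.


B(N,A) = (A^N/N!) / sum(A^k/k!, k=0..N) with N=3, A=3.39 = 0.3905

0.3905


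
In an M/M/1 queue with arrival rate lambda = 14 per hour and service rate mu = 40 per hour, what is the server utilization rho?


rho = lambda/mu = 14/40 = 0.35

0.35


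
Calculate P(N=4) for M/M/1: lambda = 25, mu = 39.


rho = 25/39; P(n) = (1-rho)*rho^n = (1-25/39)*(25/39)^4 = 0.0606

0.0606


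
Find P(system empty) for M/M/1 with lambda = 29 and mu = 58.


P0 = 1 - rho = 1 - 29/58 = 0.5

0.5


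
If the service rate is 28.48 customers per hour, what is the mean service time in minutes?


Mean service time = 60/mu = 60/28.48 = 2.11 minutes

2.11 minutes


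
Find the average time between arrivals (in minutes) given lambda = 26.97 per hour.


Mean interarrival time = 60/lambda = 60/26.97 = 2.22 minutes

2.22 minutes


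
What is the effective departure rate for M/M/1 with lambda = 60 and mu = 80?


For a stable queue (lambda < mu), throughput = lambda = 60 per hour

60 per hour


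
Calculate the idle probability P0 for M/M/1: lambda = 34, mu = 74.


P0 = 1 - rho = 1 - 34/74 = 0.5405

0.5405


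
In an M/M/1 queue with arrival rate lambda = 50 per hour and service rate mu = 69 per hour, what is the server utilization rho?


rho = lambda/mu = 50/69 = 0.7246

0.7246


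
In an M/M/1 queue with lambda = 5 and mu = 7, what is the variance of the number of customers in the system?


rho = 5/7; Var(N) = rho/(1-rho)^2 = 8.75

8.75


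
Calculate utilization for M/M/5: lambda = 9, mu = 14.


rho = lambda/(c*mu) = 9/(5*14) = 0.1286

0.1286


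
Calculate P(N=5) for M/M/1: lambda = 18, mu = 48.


rho = 18/48; P(n) = (1-rho)*rho^n = (1-18/48)*(18/48)^5 = 0.0046

0.0046


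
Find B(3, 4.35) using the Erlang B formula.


B(N,A) = (A^N/N!) / sum(A^k/k!, k=0..N) with N=3, A=4.35 = 0.4809

0.4809


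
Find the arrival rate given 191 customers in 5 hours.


lambda = total arrivals / time = 191 / 5 = 38.2 per hour

38.2 per hour


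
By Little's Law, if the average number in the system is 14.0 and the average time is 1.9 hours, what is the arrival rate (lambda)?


lambda = L / W = 14.0 / 1.9 = 7.37 per hour

7.37 per hour


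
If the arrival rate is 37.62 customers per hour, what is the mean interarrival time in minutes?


Mean interarrival time = 60/lambda = 60/37.62 = 1.59 minutes

1.59 minutes


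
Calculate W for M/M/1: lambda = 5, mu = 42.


W = 1/(mu - lambda) = 1/(42 - 5) = 0.027 hours

0.027 hours


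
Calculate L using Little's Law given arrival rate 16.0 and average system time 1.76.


L = lambda * W = 16.0 * 1.76 = 28.16

28.16


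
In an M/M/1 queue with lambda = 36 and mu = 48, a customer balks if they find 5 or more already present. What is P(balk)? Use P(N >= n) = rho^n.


P(N >= 5) = rho^5 = (36/48)^5 = 0.2373

0.2373


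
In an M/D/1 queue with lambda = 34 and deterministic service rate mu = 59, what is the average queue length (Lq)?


M/D/1: Lq = rho^2 / (2*(1-rho)) where rho = 34/59; Lq = 0.39

0.39


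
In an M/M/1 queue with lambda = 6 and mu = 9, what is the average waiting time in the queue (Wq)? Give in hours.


rho = 6/9; Wq = rho/(mu - lambda) = 0.2222 hours

0.2222 hours


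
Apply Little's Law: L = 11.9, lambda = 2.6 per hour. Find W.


W = L / lambda = 11.9 / 2.6 = 4.5769 hours

4.5769 hours


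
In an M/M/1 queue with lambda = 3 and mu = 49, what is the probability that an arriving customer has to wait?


P(wait) = rho = lambda/mu = 3/49 = 0.0612

0.0612


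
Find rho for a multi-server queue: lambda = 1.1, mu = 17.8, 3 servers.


rho = lambda / (c * mu) = 1.1 / (3 * 17.8) = 0.0206

0.0206


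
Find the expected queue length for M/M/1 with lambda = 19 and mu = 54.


rho = 19/54; Lq = rho^2/(1-rho) = 0.19

0.19


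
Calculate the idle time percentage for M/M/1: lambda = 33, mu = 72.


Idle fraction = (1 - rho) * 100 = (1 - 33/72) * 100 = 54.2%

54.2%


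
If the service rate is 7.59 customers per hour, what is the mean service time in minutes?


Mean service time = 60/mu = 60/7.59 = 7.91 minutes

7.91 minutes


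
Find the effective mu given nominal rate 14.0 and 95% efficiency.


Effective rate = mu * efficiency = 14.0 * 0.95 = 13.3 per hour

13.3 per hour


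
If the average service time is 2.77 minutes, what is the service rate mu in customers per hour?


mu = 60 / avg_service_time = 60 / 2.77 = 21.66 per hour

21.66 per hour


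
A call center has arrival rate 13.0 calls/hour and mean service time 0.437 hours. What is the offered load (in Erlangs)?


Offered load a = lambda * E[S] = 13.0 * 0.437 = 5.68 Erlangs

5.68 Erlangs


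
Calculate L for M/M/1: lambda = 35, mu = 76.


rho = 35/76; L = rho/(1-rho) = 0.85

0.85


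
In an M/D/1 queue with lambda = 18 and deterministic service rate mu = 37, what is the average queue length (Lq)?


M/D/1: Lq = rho^2 / (2*(1-rho)) where rho = 18/37; Lq = 0.23

0.23


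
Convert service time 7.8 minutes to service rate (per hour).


mu = 60 / avg_service_time = 60 / 7.8 = 7.69 per hour

7.69 per hour


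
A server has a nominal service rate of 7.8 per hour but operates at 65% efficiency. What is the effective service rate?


Effective rate = mu * efficiency = 7.8 * 0.65 = 5.07 per hour

5.07 per hour


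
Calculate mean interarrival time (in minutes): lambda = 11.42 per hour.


Mean interarrival time = 60/lambda = 60/11.42 = 5.25 minutes

5.25 minutes


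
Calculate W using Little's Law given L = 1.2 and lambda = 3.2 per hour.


W = L / lambda = 1.2 / 3.2 = 0.375 hours

0.375 hours


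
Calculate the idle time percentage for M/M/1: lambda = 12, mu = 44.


Idle fraction = (1 - rho) * 100 = (1 - 12/44) * 100 = 72.7%

72.7%


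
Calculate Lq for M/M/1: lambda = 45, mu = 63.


rho = 45/63; Lq = rho^2/(1-rho) = 1.79

1.79


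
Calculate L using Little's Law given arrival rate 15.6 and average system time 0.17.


L = lambda * W = 15.6 * 0.17 = 2.65

2.65


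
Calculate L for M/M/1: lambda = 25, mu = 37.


rho = 25/37; L = rho/(1-rho) = 2.08

2.08


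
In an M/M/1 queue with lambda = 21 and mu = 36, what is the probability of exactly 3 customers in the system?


rho = 21/36; P(n) = (1-rho)*rho^n = (1-21/36)*(21/36)^3 = 0.0827

0.0827


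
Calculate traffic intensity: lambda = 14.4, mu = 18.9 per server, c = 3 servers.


rho = lambda / (c * mu) = 14.4 / (3 * 18.9) = 0.254

0.254


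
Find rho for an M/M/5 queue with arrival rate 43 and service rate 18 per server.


rho = lambda/(c*mu) = 43/(5*18) = 0.4778

0.4778


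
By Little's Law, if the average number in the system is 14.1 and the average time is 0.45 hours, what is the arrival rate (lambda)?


lambda = L / W = 14.1 / 0.45 = 31.33 per hour

31.33 per hour


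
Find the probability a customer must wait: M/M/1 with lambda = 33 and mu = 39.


P(wait) = rho = lambda/mu = 33/39 = 0.8462

0.8462


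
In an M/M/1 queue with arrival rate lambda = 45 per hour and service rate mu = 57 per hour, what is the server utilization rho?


rho = lambda/mu = 45/57 = 0.7895

0.7895


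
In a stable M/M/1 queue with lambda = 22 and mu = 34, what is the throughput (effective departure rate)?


For a stable queue (lambda < mu), throughput = lambda = 22 per hour

22 per hour


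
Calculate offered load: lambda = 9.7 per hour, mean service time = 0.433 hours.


Offered load a = lambda * E[S] = 9.7 * 0.433 = 4.2 Erlangs

4.2 Erlangs


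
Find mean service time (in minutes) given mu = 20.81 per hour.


Mean service time = 60/mu = 60/20.81 = 2.88 minutes

2.88 minutes


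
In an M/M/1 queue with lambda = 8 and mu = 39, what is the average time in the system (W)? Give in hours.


W = 1/(mu - lambda) = 1/(39 - 8) = 0.0323 hours

0.0323 hours


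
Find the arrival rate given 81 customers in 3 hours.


lambda = total arrivals / time = 81 / 3 = 27.0 per hour

27.0 per hour


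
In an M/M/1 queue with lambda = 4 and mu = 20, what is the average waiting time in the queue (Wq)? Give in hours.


rho = 4/20; Wq = rho/(mu - lambda) = 0.0125 hours

0.0125 hours


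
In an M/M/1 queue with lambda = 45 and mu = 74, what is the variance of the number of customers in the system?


rho = 45/74; Var(N) = rho/(1-rho)^2 = 3.96

3.96


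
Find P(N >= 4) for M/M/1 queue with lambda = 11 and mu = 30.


P(N >= 4) = rho^4 = (11/30)^4 = 0.0181

0.0181


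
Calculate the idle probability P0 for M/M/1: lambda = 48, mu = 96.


P0 = 1 - rho = 1 - 48/96 = 0.5

0.5


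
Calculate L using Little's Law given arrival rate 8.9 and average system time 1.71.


L = lambda * W = 8.9 * 1.71 = 15.22

15.22


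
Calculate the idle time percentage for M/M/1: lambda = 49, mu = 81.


Idle fraction = (1 - rho) * 100 = (1 - 49/81) * 100 = 39.5%

39.5%


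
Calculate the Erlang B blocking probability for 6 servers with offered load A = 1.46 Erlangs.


B(N,A) = (A^N/N!) / sum(A^k/k!, k=0..N) with N=6, A=1.46 = 0.0031

0.0031


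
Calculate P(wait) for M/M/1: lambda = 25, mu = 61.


P(wait) = rho = lambda/mu = 25/61 = 0.4098

0.4098


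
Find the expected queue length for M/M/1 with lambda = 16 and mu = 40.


rho = 16/40; Lq = rho^2/(1-rho) = 0.27

0.27


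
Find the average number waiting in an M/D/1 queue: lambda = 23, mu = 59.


M/D/1: Lq = rho^2 / (2*(1-rho)) where rho = 23/59; Lq = 0.12

0.12


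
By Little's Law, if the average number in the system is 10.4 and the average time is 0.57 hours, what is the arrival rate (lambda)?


lambda = L / W = 10.4 / 0.57 = 18.25 per hour

18.25 per hour


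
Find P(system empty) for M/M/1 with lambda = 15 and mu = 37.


P0 = 1 - rho = 1 - 15/37 = 0.5946

0.5946


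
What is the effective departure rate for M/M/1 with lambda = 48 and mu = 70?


For a stable queue (lambda < mu), throughput = lambda = 48 per hour

48 per hour


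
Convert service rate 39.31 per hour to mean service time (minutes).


Mean service time = 60/mu = 60/39.31 = 1.53 minutes

1.53 minutes


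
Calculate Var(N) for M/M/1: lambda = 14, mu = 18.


rho = 14/18; Var(N) = rho/(1-rho)^2 = 15.75

15.75


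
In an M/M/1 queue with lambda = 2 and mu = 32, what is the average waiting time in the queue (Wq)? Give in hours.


rho = 2/32; Wq = rho/(mu - lambda) = 0.0021 hours

0.0021 hours


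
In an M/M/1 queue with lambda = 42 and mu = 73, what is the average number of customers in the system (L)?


rho = 42/73; L = rho/(1-rho) = 1.35

1.35


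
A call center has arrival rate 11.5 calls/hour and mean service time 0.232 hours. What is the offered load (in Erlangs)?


Offered load a = lambda * E[S] = 11.5 * 0.232 = 2.67 Erlangs

2.67 Erlangs


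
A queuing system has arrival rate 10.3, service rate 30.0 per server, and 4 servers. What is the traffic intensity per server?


rho = lambda / (c * mu) = 10.3 / (4 * 30.0) = 0.0858

0.0858


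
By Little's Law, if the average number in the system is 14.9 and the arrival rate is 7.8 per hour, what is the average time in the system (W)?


W = L / lambda = 14.9 / 7.8 = 1.9103 hours

1.9103 hours


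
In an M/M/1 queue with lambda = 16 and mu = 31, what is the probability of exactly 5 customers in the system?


rho = 16/31; P(n) = (1-rho)*rho^n = (1-16/31)*(16/31)^5 = 0.0177

0.0177


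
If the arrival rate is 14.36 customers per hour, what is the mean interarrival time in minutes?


Mean interarrival time = 60/lambda = 60/14.36 = 4.18 minutes

4.18 minutes


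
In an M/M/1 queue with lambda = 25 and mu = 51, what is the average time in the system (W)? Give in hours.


W = 1/(mu - lambda) = 1/(51 - 25) = 0.0385 hours

0.0385 hours


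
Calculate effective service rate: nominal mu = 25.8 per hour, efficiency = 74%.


Effective rate = mu * efficiency = 25.8 * 0.74 = 19.09 per hour

19.09 per hour


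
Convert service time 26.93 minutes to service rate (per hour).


mu = 60 / avg_service_time = 60 / 26.93 = 2.23 per hour

2.23 per hour


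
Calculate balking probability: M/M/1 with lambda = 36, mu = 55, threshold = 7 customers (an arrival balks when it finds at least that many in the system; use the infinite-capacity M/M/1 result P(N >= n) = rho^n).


P(N >= 7) = rho^7 = (36/55)^7 = 0.0515

0.0515


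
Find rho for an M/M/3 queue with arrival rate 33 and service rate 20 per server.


rho = lambda/(c*mu) = 33/(3*20) = 0.55

0.55


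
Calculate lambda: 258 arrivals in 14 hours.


lambda = total arrivals / time = 258 / 14 = 18.43 per hour

18.43 per hour


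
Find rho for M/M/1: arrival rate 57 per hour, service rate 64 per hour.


rho = lambda/mu = 57/64 = 0.8906

0.8906


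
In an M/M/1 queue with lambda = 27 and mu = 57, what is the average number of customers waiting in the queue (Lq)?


rho = 27/57; Lq = rho^2/(1-rho) = 0.43

0.43


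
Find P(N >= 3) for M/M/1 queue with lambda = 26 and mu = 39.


P(N >= 3) = rho^3 = (26/39)^3 = 0.2963

0.2963


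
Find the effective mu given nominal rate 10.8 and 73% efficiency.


Effective rate = mu * efficiency = 10.8 * 0.73 = 7.88 per hour

7.88 per hour


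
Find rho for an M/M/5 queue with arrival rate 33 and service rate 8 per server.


rho = lambda/(c*mu) = 33/(5*8) = 0.825

0.825


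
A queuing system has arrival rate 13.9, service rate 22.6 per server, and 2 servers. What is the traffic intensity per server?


rho = lambda / (c * mu) = 13.9 / (2 * 22.6) = 0.3075

0.3075


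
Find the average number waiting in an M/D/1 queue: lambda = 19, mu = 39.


M/D/1: Lq = rho^2 / (2*(1-rho)) where rho = 19/39; Lq = 0.23

0.23


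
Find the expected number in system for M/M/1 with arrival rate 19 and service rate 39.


rho = 19/39; L = rho/(1-rho) = 0.95

0.95


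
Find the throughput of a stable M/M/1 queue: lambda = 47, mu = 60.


For a stable queue (lambda < mu), throughput = lambda = 47 per hour

47 per hour


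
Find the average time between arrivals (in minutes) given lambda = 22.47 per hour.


Mean interarrival time = 60/lambda = 60/22.47 = 2.67 minutes

2.67 minutes


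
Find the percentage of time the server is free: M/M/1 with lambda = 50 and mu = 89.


Idle fraction = (1 - rho) * 100 = (1 - 50/89) * 100 = 43.8%

43.8%


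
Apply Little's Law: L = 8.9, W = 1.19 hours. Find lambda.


lambda = L / W = 8.9 / 1.19 = 7.48 per hour

7.48 per hour


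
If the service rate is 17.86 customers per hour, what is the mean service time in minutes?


Mean service time = 60/mu = 60/17.86 = 3.36 minutes

3.36 minutes


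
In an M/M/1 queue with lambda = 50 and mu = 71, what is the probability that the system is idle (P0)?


P0 = 1 - rho = 1 - 50/71 = 0.2958

0.2958


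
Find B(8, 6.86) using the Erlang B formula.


B(N,A) = (A^N/N!) / sum(A^k/k!, k=0..N) with N=8, A=6.86 = 0.1708

0.1708


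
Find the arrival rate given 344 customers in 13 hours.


lambda = total arrivals / time = 344 / 13 = 26.46 per hour

26.46 per hour


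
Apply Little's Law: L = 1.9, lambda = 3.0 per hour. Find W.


W = L / lambda = 1.9 / 3.0 = 0.6333 hours

0.6333 hours


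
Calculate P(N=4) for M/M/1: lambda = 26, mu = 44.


rho = 26/44; P(n) = (1-rho)*rho^n = (1-26/44)*(26/44)^4 = 0.0499

0.0499


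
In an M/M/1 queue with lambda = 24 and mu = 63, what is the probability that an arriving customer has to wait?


P(wait) = rho = lambda/mu = 24/63 = 0.381

0.381


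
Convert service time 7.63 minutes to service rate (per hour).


mu = 60 / avg_service_time = 60 / 7.63 = 7.86 per hour

7.86 per hour


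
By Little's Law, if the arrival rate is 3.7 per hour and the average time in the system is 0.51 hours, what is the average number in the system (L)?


L = lambda * W = 3.7 * 0.51 = 1.89

1.89


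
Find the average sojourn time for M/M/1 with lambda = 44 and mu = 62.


W = 1/(mu - lambda) = 1/(62 - 44) = 0.0556 hours

0.0556 hours


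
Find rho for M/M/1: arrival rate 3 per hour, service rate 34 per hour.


rho = lambda/mu = 3/34 = 0.0882

0.0882


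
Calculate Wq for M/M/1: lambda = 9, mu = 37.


rho = 9/37; Wq = rho/(mu - lambda) = 0.0087 hours

0.0087 hours


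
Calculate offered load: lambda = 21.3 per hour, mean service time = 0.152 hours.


Offered load a = lambda * E[S] = 21.3 * 0.152 = 3.24 Erlangs

3.24 Erlangs


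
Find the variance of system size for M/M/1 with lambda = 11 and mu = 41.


rho = 11/41; Var(N) = rho/(1-rho)^2 = 0.5

0.5


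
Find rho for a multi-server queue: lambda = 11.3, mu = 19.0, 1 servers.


rho = lambda / (c * mu) = 11.3 / (1 * 19.0) = 0.5947

0.5947


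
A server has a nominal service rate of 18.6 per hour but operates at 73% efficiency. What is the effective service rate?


Effective rate = mu * efficiency = 18.6 * 0.73 = 13.58 per hour

13.58 per hour


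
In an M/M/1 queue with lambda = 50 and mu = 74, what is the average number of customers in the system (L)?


rho = 50/74; L = rho/(1-rho) = 2.08

2.08


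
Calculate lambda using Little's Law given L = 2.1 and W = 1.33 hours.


lambda = L / W = 2.1 / 1.33 = 1.58 per hour

1.58 per hour


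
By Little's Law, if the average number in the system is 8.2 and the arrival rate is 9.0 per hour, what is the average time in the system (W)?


W = L / lambda = 8.2 / 9.0 = 0.9111 hours

0.9111 hours


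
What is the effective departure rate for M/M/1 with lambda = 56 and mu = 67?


For a stable queue (lambda < mu), throughput = lambda = 56 per hour

56 per hour


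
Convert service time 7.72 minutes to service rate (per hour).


mu = 60 / avg_service_time = 60 / 7.72 = 7.77 per hour

7.77 per hour


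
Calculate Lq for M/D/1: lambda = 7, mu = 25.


M/D/1: Lq = rho^2 / (2*(1-rho)) where rho = 7/25; Lq = 0.05

0.05


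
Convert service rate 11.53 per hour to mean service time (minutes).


Mean service time = 60/mu = 60/11.53 = 5.2 minutes

5.2 minutes


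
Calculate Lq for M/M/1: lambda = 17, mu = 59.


rho = 17/59; Lq = rho^2/(1-rho) = 0.12

0.12


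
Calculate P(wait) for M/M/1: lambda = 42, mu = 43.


P(wait) = rho = lambda/mu = 42/43 = 0.9767

0.9767


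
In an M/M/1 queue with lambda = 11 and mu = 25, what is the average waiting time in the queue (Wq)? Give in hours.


rho = 11/25; Wq = rho/(mu - lambda) = 0.0314 hours

0.0314 hours


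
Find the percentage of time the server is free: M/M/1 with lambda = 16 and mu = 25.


Idle fraction = (1 - rho) * 100 = (1 - 16/25) * 100 = 36.0%

36.0%


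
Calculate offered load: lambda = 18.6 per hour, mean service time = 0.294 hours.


Offered load a = lambda * E[S] = 18.6 * 0.294 = 5.47 Erlangs

5.47 Erlangs


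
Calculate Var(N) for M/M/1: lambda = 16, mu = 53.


rho = 16/53; Var(N) = rho/(1-rho)^2 = 0.62

0.62


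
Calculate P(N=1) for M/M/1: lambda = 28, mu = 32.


rho = 28/32; P(n) = (1-rho)*rho^n = (1-28/32)*(28/32)^1 = 0.1094

0.1094


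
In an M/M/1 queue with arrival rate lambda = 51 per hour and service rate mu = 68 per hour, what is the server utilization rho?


rho = lambda/mu = 51/68 = 0.75

0.75


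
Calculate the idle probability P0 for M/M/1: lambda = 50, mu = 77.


P0 = 1 - rho = 1 - 50/77 = 0.3506

0.3506


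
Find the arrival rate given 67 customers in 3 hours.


lambda = total arrivals / time = 67 / 3 = 22.33 per hour

22.33 per hour


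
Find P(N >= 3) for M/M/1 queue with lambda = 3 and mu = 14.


P(N >= 3) = rho^3 = (3/14)^3 = 0.0098

0.0098


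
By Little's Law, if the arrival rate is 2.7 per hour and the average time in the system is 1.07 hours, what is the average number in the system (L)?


L = lambda * W = 2.7 * 1.07 = 2.89

2.89


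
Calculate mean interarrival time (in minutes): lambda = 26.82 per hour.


Mean interarrival time = 60/lambda = 60/26.82 = 2.24 minutes

2.24 minutes


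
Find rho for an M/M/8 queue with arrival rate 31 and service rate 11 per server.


rho = lambda/(c*mu) = 31/(8*11) = 0.3523

0.3523


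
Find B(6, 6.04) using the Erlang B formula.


B(N,A) = (A^N/N!) / sum(A^k/k!, k=0..N) with N=6, A=6.04 = 0.2677

0.2677


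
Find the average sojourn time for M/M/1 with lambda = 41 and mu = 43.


W = 1/(mu - lambda) = 1/(43 - 41) = 0.5 hours

0.5 hours


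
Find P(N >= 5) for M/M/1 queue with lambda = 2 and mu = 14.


P(N >= 5) = rho^5 = (2/14)^5 = 0.0001

0.0001


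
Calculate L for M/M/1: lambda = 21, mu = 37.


rho = 21/37; L = rho/(1-rho) = 1.31

1.31


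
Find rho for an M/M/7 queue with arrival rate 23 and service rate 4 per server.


rho = lambda/(c*mu) = 23/(7*4) = 0.8214

0.8214


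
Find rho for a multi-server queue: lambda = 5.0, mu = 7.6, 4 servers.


rho = lambda / (c * mu) = 5.0 / (4 * 7.6) = 0.1645

0.1645


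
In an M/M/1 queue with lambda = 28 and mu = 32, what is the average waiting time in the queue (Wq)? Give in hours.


rho = 28/32; Wq = rho/(mu - lambda) = 0.2188 hours

0.2188 hours


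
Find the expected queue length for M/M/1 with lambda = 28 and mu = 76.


rho = 28/76; Lq = rho^2/(1-rho) = 0.21

0.21


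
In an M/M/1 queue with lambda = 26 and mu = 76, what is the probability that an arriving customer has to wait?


P(wait) = rho = lambda/mu = 26/76 = 0.3421

0.3421


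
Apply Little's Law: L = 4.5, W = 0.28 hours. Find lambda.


lambda = L / W = 4.5 / 0.28 = 16.07 per hour

16.07 per hour


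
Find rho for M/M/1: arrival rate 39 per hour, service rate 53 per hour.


rho = lambda/mu = 39/53 = 0.7358

0.7358


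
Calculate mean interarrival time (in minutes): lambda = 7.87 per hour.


Mean interarrival time = 60/lambda = 60/7.87 = 7.62 minutes

7.62 minutes


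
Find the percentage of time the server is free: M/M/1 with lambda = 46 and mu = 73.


Idle fraction = (1 - rho) * 100 = (1 - 46/73) * 100 = 37.0%

37.0%


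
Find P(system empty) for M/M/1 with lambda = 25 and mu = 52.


P0 = 1 - rho = 1 - 25/52 = 0.5192

0.5192


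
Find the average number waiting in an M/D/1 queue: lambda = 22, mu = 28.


M/D/1: Lq = rho^2 / (2*(1-rho)) where rho = 22/28; Lq = 1.44

1.44


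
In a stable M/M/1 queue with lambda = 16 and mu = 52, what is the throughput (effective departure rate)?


For a stable queue (lambda < mu), throughput = lambda = 16 per hour

16 per hour


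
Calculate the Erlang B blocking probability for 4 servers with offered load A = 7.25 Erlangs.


B(N,A) = (A^N/N!) / sum(A^k/k!, k=0..N) with N=4, A=7.25 = 0.54

0.54


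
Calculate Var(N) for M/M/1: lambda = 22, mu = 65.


rho = 22/65; Var(N) = rho/(1-rho)^2 = 0.77

0.77


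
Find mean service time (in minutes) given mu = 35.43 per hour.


Mean service time = 60/mu = 60/35.43 = 1.69 minutes

1.69 minutes


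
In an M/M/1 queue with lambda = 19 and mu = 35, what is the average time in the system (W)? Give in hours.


W = 1/(mu - lambda) = 1/(35 - 19) = 0.0625 hours

0.0625 hours


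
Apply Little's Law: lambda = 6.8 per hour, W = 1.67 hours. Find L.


L = lambda * W = 6.8 * 1.67 = 11.36

11.36


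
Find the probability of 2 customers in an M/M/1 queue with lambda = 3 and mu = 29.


rho = 3/29; P(n) = (1-rho)*rho^n = (1-3/29)*(3/29)^2 = 0.0096

0.0096


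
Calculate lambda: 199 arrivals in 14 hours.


lambda = total arrivals / time = 199 / 14 = 14.21 per hour

14.21 per hour


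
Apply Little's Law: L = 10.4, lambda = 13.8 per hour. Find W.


W = L / lambda = 10.4 / 13.8 = 0.7536 hours

0.7536 hours


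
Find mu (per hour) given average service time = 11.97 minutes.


mu = 60 / avg_service_time = 60 / 11.97 = 5.01 per hour

5.01 per hour


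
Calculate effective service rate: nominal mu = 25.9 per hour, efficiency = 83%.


Effective rate = mu * efficiency = 25.9 * 0.83 = 21.5 per hour

21.5 per hour


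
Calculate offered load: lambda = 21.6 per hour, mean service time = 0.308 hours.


Offered load a = lambda * E[S] = 21.6 * 0.308 = 6.65 Erlangs

6.65 Erlangs


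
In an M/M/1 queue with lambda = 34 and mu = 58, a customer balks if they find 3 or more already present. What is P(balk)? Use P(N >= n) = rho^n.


P(N >= 3) = rho^3 = (34/58)^3 = 0.2014

0.2014


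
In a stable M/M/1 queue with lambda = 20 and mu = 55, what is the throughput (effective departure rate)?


For a stable queue (lambda < mu), throughput = lambda = 20 per hour

20 per hour
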